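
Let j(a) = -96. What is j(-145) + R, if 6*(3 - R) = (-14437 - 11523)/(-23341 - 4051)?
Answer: -1913837/20544 ≈ -93.158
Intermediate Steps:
R = 58387/20544 (R = 3 - (-14437 - 11523)/(6*(-23341 - 4051)) = 3 - (-12980)/(3*(-27392)) = 3 - (-12980)*(-1)/(3*27392) = 3 - 1/6*3245/3424 = 3 - 3245/20544 = 58387/20544 ≈ 2.8420)
j(-145) + R = -96 + 58387/20544 = -1913837/20544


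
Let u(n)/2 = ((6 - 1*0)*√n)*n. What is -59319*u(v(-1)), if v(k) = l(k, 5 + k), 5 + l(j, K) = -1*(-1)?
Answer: 5694624*I ≈ 5.6946e+6*I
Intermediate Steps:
l(j, K) = -4 (l(j, K) = -5 - 1*(-1) = -5 + 1 = -4)
v(k) = -4
u(n) = 12*n^(3/2) (u(n) = 2*(((6 - 1*0)*√n)*n) = 2*(((6 + 0)*√n)*n) = 2*((6*√n)*n) = 2*(6*n^(3/2)) = 12*n^(3/2))
-59319*u(v(-1)) = -711828*(-4)^(3/2) = -711828*(-8*I) = -(-5694624)*I = 5694624*I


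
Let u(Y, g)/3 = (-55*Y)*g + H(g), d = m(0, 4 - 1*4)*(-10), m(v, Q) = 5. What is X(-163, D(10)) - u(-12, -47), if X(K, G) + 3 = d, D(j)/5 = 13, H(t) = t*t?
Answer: 86380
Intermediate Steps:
H(t) = t**2
D(j) = 65 (D(j) = 5*13 = 65)
d = -50 (d = 5*(-10) = -50)
X(K, G) = -53 (X(K, G) = -3 - 50 = -53)
u(Y, g) = 3*g**2 - 165*Y*g (u(Y, g) = 3*((-55*Y)*g + g**2) = 3*(-55*Y*g + g**2) = 3*(g**2 - 55*Y*g) = 3*g**2 - 165*Y*g)
X(-163, D(10)) - u(-12, -47) = -53 - 3*(-47)*(-47 - 55*(-12)) = -53 - 3*(-47)*(-47 + 660) = -53 - 3*(-47)*613 = -53 - 1*(-86433) = -53 + 86433 = 86380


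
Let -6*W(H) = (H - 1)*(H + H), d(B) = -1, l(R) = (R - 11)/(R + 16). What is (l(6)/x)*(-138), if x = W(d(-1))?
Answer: -1035/22 ≈ -47.045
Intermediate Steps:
l(R) = (-11 + R)/(16 + R)
W(H) = -H*(-1 + H)/3 (W(H) = -(H - 1)*(H + H)/6 = -(-1 + H)*2*H/6 = -H*(-1 + H)/3)
x = -2/3 (x = (1/3)*(-1)*(1 - 1*(-1)) = (1/3)*(-1)*(1 + 1) = (1/3)*(-1)*2 = -2/3 ≈ -0.66667)
(l(6)/x)*(-138) = (((-11 + 6)/(16 + 6))/(-2/3))*(-138) = ((-5/22)*(-3/2))*(-138) = (((1/22)*(-5))*(-3/2))*(-138) = -5/22*(-3/2)*(-138) = (15/44)*(-138) = -1035/22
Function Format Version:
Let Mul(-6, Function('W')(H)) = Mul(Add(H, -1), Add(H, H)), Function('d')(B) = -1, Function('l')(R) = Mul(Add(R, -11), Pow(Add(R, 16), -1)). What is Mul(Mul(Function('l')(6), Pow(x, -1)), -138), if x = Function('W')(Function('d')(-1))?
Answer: Rational(-1035, 22) ≈ -47.045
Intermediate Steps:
Function('l')(R) = Mul(Pow(Add(16, R), -1), Add(-11, R)) (Function('l')(R) = Mul(Add(-11, R), Pow(Add(16, R), -1)) = Mul(Pow(Add(16, R), -1), Add(-11, R)))
Function('W')(H) = Mul(Rational(-1, 3), H, Add(-1, H)) (Function('W')(H) = Mul(Rational(-1, 6), Mul(Add(H, -1), Add(H, H))) = Mul(Rational(-1, 6), Mul(Add(-1, H), Mul(2, H))) = Mul(Rational(-1, 6), Mul(2, H, Add(-1, H))) = Mul(Rational(-1, 3), H, Add(-1, H)))
x = Rational(-2, 3) (x = Mul(Rational(1, 3), -1, Add(1, Mul(-1, -1))) = Mul(Rational(1, 3), -1, Add(1, 1)) = Mul(Rational(1, 3), -1, 2) = Rational(-2, 3) ≈ -0.66667)
Mul(Mul(Function('l')(6), Pow(x, -1)), -138) = Mul(Mul(Mul(Pow(Add(16, 6), -1), Add(-11, 6)), Pow(Rational(-2, 3), -1)), -138) = Mul(Mul(Mul(Pow(22, -1), -5), Rational(-3, 2)), -138) = Mul(Mul(Mul(Rational(1, 22), -5), Rational(-3, 2)), -138) = Mul(Mul(Rational(-5, 22), Rational(-3, 2)), -138) = Mul(Rational(15, 44), -138) = Rational(-1035, 22)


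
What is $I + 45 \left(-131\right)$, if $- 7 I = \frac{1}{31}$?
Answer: $- \frac{1279216}{217} \approx -5895.0$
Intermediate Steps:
$I = - \frac{1}{217}$ ($I = - \frac{1}{7 \cdot 31} = \left(- \frac{1}{7}\right) \frac{1}{31} = - \frac{1}{217} \approx -0.0046083$)
$I + 45 \left(-131\right) = - \frac{1}{217} + 45 \left(-131\right) = - \frac{1}{217} - 5895 = - \frac{1279216}{217}$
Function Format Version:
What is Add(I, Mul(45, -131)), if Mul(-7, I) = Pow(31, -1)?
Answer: Rational(-1279216, 217) ≈ -5895.0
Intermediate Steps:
I = Rational(-1, 217) (I = Mul(Rational(-1, 7), Pow(31, -1)) = Mul(Rational(-1, 7), Rational(1, 31)) = Rational(-1, 217) ≈ -0.0046083)
Add(I, Mul(45, -131)) = Add(Rational(-1, 217), Mul(45, -131)) = Add(Rational(-1, 217), -5895) = Rational(-1279216, 217)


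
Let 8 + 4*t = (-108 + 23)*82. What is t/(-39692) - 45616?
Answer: -3621177055/79384 ≈ -45616.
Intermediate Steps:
t = -3489/2 (t = -2 + ((-108 + 23)*82)/4 = -2 + (-85*82)/4 = -2 + (¼)*(-6970) = -2 - 3485/2 = -3489/2 ≈ -1744.5)
t/(-39692) - 45616 = -3489/2/(-39692) - 45616 = -3489/2*(-1/39692) - 45616 = 3489/79384 - 45616 = -3621177055/79384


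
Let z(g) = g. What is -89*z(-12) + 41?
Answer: 1109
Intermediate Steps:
-89*z(-12) + 41 = -89*(-12) + 41 = 1068 + 41 = 1109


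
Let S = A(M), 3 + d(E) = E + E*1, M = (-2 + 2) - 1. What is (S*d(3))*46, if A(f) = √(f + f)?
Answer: 138*I*√2 ≈ 195.16*I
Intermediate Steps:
M = -1 (M = 0 - 1 = -1)
A(f) = √2*√f (A(f) = √(2*f) = √2*√f)
d(E) = -3 + 2*E (d(E) = -3 + (E + E*1) = -3 + (E + E) = -3 + 2*E)
S = I*√2 (S = √2*√(-1) = √2*I = I*√2 ≈ 1.4142*I)
(S*d(3))*46 = ((I*√2)*(-3 + 2*3))*46 = ((I*√2)*(-3 + 6))*46 = ((I*√2)*3)*46 = (3*I*√2)*46 = 138*I*√2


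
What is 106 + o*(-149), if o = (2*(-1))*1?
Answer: 404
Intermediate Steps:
o = -2 (o = -2*1 = -2)
106 + o*(-149) = 106 - 2*(-149) = 106 + 298 = 404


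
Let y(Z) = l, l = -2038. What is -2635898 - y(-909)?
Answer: -2633860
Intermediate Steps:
y(Z) = -2038
-2635898 - y(-909) = -2635898 - 1*(-2038) = -2635898 + 2038 = -2633860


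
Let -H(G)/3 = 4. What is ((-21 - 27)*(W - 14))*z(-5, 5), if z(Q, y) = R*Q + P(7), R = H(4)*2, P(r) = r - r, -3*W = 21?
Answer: 120960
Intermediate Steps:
W = -7 (W = -⅓*21 = -7)
H(G) = -12 (H(G) = -3*4 = -12)
P(r) = 0
R = -24 (R = -12*2 = -24)
z(Q, y) = -24*Q (z(Q, y) = -24*Q + 0 = -24*Q)
((-21 - 27)*(W - 14))*z(-5, 5) = ((-21 - 27)*(-7 - 14))*(-24*(-5)) = -48*(-21)*120 = 1008*120 = 120960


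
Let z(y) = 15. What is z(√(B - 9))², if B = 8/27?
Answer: 225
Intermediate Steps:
B = 8/27 (B = 8*(1/27) = 8/27 ≈ 0.29630)
z(√(B - 9))² = 15² = 225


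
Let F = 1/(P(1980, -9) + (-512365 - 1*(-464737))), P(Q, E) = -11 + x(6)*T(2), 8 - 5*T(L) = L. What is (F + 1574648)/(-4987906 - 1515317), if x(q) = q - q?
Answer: -25004885357/103269013499 ≈ -0.24213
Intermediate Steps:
x(q) = 0
T(L) = 8/5 - L/5
P(Q, E) = -11 (P(Q, E) = -11 + 0*(8/5 - ⅕*2) = -11 + 0*(8/5 - ⅖) = -11 + 0*(6/5) = -11 + 0 = -11)
F = -1/47639 (F = 1/(-11 + (-512365 - 1*(-464737))) = 1/(-11 + (-512365 + 464737)) = 1/(-11 - 47628) = 1/(-47639) = -1/47639 ≈ -2.0991e-5)
(F + 1574648)/(-4987906 - 1515317) = (-1/47639 + 1574648)/(-4987906 - 1515317) = (75014656071/47639)/(-6503223) = (75014656071/47639)*(-1/6503223) = -25004885357/103269013499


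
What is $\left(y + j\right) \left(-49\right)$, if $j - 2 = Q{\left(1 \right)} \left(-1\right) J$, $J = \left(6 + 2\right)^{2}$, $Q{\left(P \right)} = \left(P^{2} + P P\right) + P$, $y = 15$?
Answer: $8575$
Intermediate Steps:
$Q{\left(P \right)} = P + 2 P^{2}$ ($Q{\left(P \right)} = \left(P^{2} + P^{2}\right) + P = 2 P^{2} + P = P + 2 P^{2}$)
$J = 64$ ($J = 8^{2} = 64$)
$j = -190$ ($j = 2 + 1 \left(1 + 2 \cdot 1\right) \left(-1\right) 64 = 2 + 1 \left(1 + 2\right) \left(-1\right) 64 = 2 + 1 \cdot 3 \left(-1\right) 64 = 2 + 3 \left(-1\right) 64 = 2 - 192 = -190$)
$\left(y + j\right) \left(-49\right) = \left(15 - 190\right) \left(-49\right) = \left(-175\right) \left(-49\right) = 8575$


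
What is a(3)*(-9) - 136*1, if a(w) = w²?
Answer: -217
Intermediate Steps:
a(3)*(-9) - 136*1 = 3²*(-9) - 136*1 = 9*(-9) - 136 = -81 - 136 = -217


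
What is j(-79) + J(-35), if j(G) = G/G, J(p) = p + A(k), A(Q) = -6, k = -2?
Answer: -40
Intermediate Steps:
J(p) = -6 + p (J(p) = p - 6 = -6 + p)
j(G) = 1
j(-79) + J(-35) = 1 + (-6 - 35) = 1 - 41 = -40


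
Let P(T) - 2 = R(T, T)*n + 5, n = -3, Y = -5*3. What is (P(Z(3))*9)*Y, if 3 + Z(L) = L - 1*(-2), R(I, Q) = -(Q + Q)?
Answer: -2565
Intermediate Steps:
Y = -15
R(I, Q) = -2*Q
Z(L) = -1 + L (Z(L) = -3 + (L - 1*(-2)) = -3 + (L + 2) = -3 + (2 + L) = -1 + L)
P(T) = 7 + 6*T (P(T) = 2 + (-2*T*(-3) + 5) = 2 + (6*T + 5) = 2 + (5 + 6*T) = 7 + 6*T)
(P(Z(3))*9)*Y = ((7 + 6*(-1 + 3))*9)*(-15) = ((7 + 6*2)*9)*(-15) = ((7 + 12)*9)*(-15) = (19*9)*(-15) = 171*(-15) = -2565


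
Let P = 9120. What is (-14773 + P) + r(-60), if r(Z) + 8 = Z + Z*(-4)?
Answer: -5481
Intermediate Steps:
r(Z) = -8 - 3*Z (r(Z) = -8 + (Z + Z*(-4)) = -8 + (Z - 4*Z) = -8 - 3*Z)
(-14773 + P) + r(-60) = (-14773 + 9120) + (-8 - 3*(-60)) = -5653 + (-8 + 180) = -5653 + 172 = -5481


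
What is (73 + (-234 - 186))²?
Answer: 120409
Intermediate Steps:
(73 + (-234 - 186))² = (73 - 420)² = (-347)² = 120409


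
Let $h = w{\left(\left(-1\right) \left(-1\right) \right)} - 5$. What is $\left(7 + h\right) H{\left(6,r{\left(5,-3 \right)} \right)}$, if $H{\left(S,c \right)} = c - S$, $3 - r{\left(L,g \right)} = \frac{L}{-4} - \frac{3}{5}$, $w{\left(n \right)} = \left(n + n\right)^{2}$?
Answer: $- \frac{69}{10} \approx -6.9$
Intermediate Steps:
$w{\left(n \right)} = 4 n^{2}$ ($w{\left(n \right)} = \left(2 n\right)^{2} = 4 n^{2}$)
$r{\left(L,g \right)} = \frac{18}{5} + \frac{L}{4}$ ($r{\left(L,g \right)} = 3 - \left(\frac{L}{-4} - \frac{3}{5}\right) = 3 - \left(L \left(- \frac{1}{4}\right) - \frac{3}{5}\right) = 3 - \left(- \frac{L}{4} - \frac{3}{5}\right) = 3 - \left(- \frac{3}{5} - \frac{L}{4}\right) = 3 + \left(\frac{3}{5} + \frac{L}{4}\right) = \frac{18}{5} + \frac{L}{4}$)
$h = -1$ ($h = 4 \left(\left(-1\right) \left(-1\right)\right)^{2} - 5 = 4 \cdot 1^{2} - 5 = 4 \cdot 1 - 5 = 4 - 5 = -1$)
$\left(7 + h\right) H{\left(6,r{\left(5,-3 \right)} \right)} = \left(7 - 1\right) \left(\left(\frac{18}{5} + \frac{1}{4} \cdot 5\right) - 6\right) = 6 \left(\left(\frac{18}{5} + \frac{5}{4}\right) - 6\right) = 6 \left(\frac{97}{20} - 6\right) = 6 \left(- \frac{23}{20}\right) = - \frac{69}{10}$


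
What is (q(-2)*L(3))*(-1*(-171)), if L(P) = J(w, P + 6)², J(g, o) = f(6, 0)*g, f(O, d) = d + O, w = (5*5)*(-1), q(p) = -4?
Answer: -15390000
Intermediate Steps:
w = -25 (w = 25*(-1) = -25)
f(O, d) = O + d
J(g, o) = 6*g (J(g, o) = (6 + 0)*g = 6*g)
L(P) = 22500 (L(P) = (6*(-25))² = (-150)² = 22500)
(q(-2)*L(3))*(-1*(-171)) = (-4*22500)*(-1*(-171)) = -90000*171 = -15390000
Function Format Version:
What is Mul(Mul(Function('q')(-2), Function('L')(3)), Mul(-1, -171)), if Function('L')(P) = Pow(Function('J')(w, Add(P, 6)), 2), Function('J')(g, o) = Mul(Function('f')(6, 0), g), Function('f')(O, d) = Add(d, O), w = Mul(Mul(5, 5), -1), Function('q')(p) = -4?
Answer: -15390000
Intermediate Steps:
w = -25 (w = Mul(25, -1) = -25)
Function('f')(O, d) = Add(O, d)
Function('J')(g, o) = Mul(6, g) (Function('J')(g, o) = Mul(Add(6, 0), g) = Mul(6, g))
Function('L')(P) = 22500 (Function('L')(P) = Pow(Mul(6, -25), 2) = Pow(-150, 2) = 22500)
Mul(Mul(Function('q')(-2), Function('L')(3)), Mul(-1, -171)) = Mul(Mul(-4, 22500), Mul(-1, -171)) = Mul(-90000, 171) = -15390000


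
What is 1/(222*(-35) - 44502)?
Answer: -1/52272 ≈ -1.9131e-5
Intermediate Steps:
1/(222*(-35) - 44502) = 1/(-7770 - 44502) = 1/(-52272) = -1/52272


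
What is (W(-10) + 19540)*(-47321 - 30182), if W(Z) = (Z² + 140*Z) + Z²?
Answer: -1421405020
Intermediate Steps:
W(Z) = 2*Z² + 140*Z
(W(-10) + 19540)*(-47321 - 30182) = (2*(-10)*(70 - 10) + 19540)*(-47321 - 30182) = (2*(-10)*60 + 19540)*(-77503) = (-1200 + 19540)*(-77503) = 18340*(-77503) = -1421405020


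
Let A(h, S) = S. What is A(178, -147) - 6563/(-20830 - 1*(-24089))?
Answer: -485636/3259 ≈ -149.01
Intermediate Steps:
A(178, -147) - 6563/(-20830 - 1*(-24089)) = -147 - 6563/(-20830 - 1*(-24089)) = -147 - 6563/(-20830 + 24089) = -147 - 6563/3259 = -485636/3259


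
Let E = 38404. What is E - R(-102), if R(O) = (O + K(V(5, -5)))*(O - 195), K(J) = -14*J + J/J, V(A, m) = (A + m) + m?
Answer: 29197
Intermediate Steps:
V(A, m) = A + 2*m
K(J) = 1 - 14*J (K(J) = -14*J + 1 = 1 - 14*J)
R(O) = (-195 + O)*(71 + O) (R(O) = (O + (1 - 14*(5 + 2*(-5))))*(O - 195) = (O + (1 - 14*(5 - 10)))*(-195 + O) = (O + (1 - 14*(-5)))*(-195 + O) = (O + (1 + 70))*(-195 + O) = (O + 71)*(-195 + O) = (71 + O)*(-195 + O) = (-195 + O)*(71 + O))
E - R(-102) = 38404 - (-13845 + (-102)² - 124*(-102)) = 38404 - (-13845 + 10404 + 12648) = 38404 - 1*9207 = 38404 - 9207 = 29197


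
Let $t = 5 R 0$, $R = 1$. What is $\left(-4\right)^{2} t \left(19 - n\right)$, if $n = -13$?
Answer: $0$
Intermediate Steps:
$t = 0$ ($t = 5 \cdot 1 \cdot 0 = 5 \cdot 0 = 0$)
$\left(-4\right)^{2} t \left(19 - n\right) = \left(-4\right)^{2} \cdot 0 \left(19 - -13\right) = 16 \cdot 0 \left(19 + 13\right) = 0 \cdot 32 = 0$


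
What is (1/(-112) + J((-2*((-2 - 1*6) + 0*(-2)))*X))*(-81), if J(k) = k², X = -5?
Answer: -58060719/112 ≈ -5.1840e+5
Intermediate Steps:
(1/(-112) + J((-2*((-2 - 1*6) + 0*(-2)))*X))*(-81) = (1/(-112) + (-2*((-2 - 1*6) + 0*(-2))*(-5))²)*(-81) = (-1/112 + (-2*((-2 - 6) + 0)*(-5))²)*(-81) = (-1/112 + (-2*(-8 + 0)*(-5))²)*(-81) = (-1/112 + (-2*(-8)*(-5))²)*(-81) = (-1/112 + (16*(-5))²)*(-81) = (-1/112 + (-80)²)*(-81) = (-1/112 + 6400)*(-81) = (716799/112)*(-81) = -58060719/112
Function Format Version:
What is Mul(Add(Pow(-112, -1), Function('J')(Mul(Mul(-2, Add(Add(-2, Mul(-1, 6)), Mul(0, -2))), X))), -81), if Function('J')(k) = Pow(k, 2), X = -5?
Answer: Rational(-58060719, 112) ≈ -5.1840e+5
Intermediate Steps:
Mul(Add(Pow(-112, -1), Function('J')(Mul(Mul(-2, Add(Add(-2, Mul(-1, 6)), Mul(0, -2))), X))), -81) = Mul(Add(Pow(-112, -1), Pow(Mul(Mul(-2, Add(Add(-2, Mul(-1, 6)), Mul(0, -2))), -5), 2)), -81) = Mul(Add(Rational(-1, 112), Pow(Mul(Mul(-2, Add(Add(-2, -6), 0)), -5), 2)), -81) = Mul(Add(Rational(-1, 112), Pow(Mul(Mul(-2, Add(-8, 0)), -5), 2)), -81) = Mul(Add(Rational(-1, 112), Pow(Mul(Mul(-2, -8), -5), 2)), -81) = Mul(Add(Rational(-1, 112), Pow(Mul(16, -5), 2)), -81) = Mul(Add(Rational(-1, 112), Pow(-80, 2)), -81) = Mul(Add(Rational(-1, 112), 6400), -81) = Mul(Rational(716799, 112), -81) = Rational(-58060719, 112)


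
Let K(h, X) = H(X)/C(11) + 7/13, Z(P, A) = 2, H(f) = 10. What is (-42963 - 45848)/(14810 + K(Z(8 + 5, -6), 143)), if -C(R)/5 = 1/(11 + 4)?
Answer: -1154543/192147 ≈ -6.0086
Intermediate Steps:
C(R) = -⅓ (C(R) = -5/(11 + 4) = -5/15 = -5*1/15 = -⅓)
K(h, X) = -383/13 (K(h, X) = 10/(-⅓) + 7/13 = 10*(-3) + 7*(1/13) = -30 + 7/13 = -383/13)
(-42963 - 45848)/(14810 + K(Z(8 + 5, -6), 143)) = (-42963 - 45848)/(14810 - 383/13) = -88811/192147/13 = -88811*13/192147 = -1154543/192147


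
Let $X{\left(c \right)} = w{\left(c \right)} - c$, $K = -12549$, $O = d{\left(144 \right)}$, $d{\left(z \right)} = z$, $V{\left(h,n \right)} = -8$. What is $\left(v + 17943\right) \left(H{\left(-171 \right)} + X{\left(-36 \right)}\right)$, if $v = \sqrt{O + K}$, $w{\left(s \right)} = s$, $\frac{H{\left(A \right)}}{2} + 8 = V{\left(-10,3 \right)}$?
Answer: $-574176 - 32 i \sqrt{12405} \approx -5.7418 \cdot 10^{5} - 3564.1 i$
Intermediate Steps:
$O = 144$
$H{\left(A \right)} = -32$ ($H{\left(A \right)} = -16 + 2 \left(-8\right) = -16 - 16 = -32$)
$X{\left(c \right)} = 0$ ($X{\left(c \right)} = c - c = 0$)
$v = i \sqrt{12405}$ ($v = \sqrt{144 - 12549} = \sqrt{-12405} = i \sqrt{12405} \approx 111.38 i$)
$\left(v + 17943\right) \left(H{\left(-171 \right)} + X{\left(-36 \right)}\right) = \left(i \sqrt{12405} + 17943\right) \left(-32 + 0\right) = \left(17943 + i \sqrt{12405}\right) \left(-32\right) = -574176 - 32 i \sqrt{12405}$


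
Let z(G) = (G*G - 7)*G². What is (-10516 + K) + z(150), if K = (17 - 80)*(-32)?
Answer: 506084000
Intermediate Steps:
z(G) = G²*(-7 + G²) (z(G) = (G² - 7)*G² = (-7 + G²)*G² = G²*(-7 + G²))
K = 2016 (K = -63*(-32) = 2016)
(-10516 + K) + z(150) = (-10516 + 2016) + 150²*(-7 + 150²) = -8500 + 22500*(-7 + 22500) = -8500 + 22500*22493 = -8500 + 506092500 = 506084000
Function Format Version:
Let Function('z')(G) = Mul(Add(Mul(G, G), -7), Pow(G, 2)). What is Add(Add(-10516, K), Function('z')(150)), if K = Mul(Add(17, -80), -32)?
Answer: 506084000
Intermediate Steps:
Function('z')(G) = Mul(Pow(G, 2), Add(-7, Pow(G, 2))) (Function('z')(G) = Mul(Add(Pow(G, 2), -7), Pow(G, 2)) = Mul(Add(-7, Pow(G, 2)), Pow(G, 2)) = Mul(Pow(G, 2), Add(-7, Pow(G, 2))))
K = 2016 (K = Mul(-63, -32) = 2016)
Add(Add(-10516, K), Function('z')(150)) = Add(Add(-10516, 2016), Mul(Pow(150, 2), Add(-7, Pow(150, 2)))) = Add(-8500, Mul(22500, Add(-7, 22500))) = Add(-8500, Mul(22500, 22493)) = Add(-8500, 506092500) = 506084000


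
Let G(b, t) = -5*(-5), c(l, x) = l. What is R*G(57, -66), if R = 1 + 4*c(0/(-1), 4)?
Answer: 25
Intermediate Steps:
G(b, t) = 25
R = 1 (R = 1 + 4*(0/(-1)) = 1 + 4*(0*(-1)) = 1 + 4*0 = 1 + 0 = 1)
R*G(57, -66) = 1*25 = 25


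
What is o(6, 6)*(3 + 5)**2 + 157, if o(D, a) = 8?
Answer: 669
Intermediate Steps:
o(6, 6)*(3 + 5)**2 + 157 = 8*(3 + 5)**2 + 157 = 8*8**2 + 157 = 8*64 + 157 = 512 + 157 = 669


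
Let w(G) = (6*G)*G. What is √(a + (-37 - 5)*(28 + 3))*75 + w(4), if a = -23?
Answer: 96 + 375*I*√53 ≈ 96.0 + 2730.0*I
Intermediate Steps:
w(G) = 6*G²
√(a + (-37 - 5)*(28 + 3))*75 + w(4) = √(-23 + (-37 - 5)*(28 + 3))*75 + 6*4² = √(-23 - 42*31)*75 + 6*16 = √(-23 - 1302)*75 + 96 = √(-1325)*75 + 96 = (5*I*√53)*75 + 96 = 375*I*√53 + 96 = 96 + 375*I*√53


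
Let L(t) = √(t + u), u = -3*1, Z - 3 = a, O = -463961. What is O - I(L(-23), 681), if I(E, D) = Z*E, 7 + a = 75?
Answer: -463961 - 71*I*√26 ≈ -4.6396e+5 - 362.03*I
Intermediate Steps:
a = 68 (a = -7 + 75 = 68)
Z = 71 (Z = 3 + 68 = 71)
u = -3
L(t) = √(-3 + t) (L(t) = √(t - 3) = √(-3 + t))
I(E, D) = 71*E
O - I(L(-23), 681) = -463961 - 71*√(-3 - 23) = -463961 - 71*√(-26) = -463961 - 71*I*√26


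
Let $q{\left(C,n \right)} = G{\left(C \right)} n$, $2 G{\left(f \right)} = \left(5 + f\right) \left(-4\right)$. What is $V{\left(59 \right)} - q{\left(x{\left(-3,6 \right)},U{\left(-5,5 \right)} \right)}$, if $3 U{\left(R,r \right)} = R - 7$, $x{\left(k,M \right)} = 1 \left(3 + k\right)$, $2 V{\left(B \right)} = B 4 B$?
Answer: $6922$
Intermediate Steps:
$G{\left(f \right)} = -10 - 2 f$ ($G{\left(f \right)} = \frac{\left(5 + f\right) \left(-4\right)}{2} = \frac{-20 - 4 f}{2} = -10 - 2 f$)
$V{\left(B \right)} = 2 B^{2}$ ($V{\left(B \right)} = \frac{B 4 B}{2} = \frac{4 B B}{2} = \frac{4 B^{2}}{2} = 2 B^{2}$)
$x{\left(k,M \right)} = 3 + k$
$U{\left(R,r \right)} = - \frac{7}{3} + \frac{R}{3}$ ($U{\left(R,r \right)} = \frac{R - 7}{3} = \frac{-7 + R}{3} = - \frac{7}{3} + \frac{R}{3}$)
$q{\left(C,n \right)} = n \left(-10 - 2 C\right)$ ($q{\left(C,n \right)} = \left(-10 - 2 C\right) n = n \left(-10 - 2 C\right)$)
$V{\left(59 \right)} - q{\left(x{\left(-3,6 \right)},U{\left(-5,5 \right)} \right)} = 2 \cdot 59^{2} - - 2 \left(- \frac{7}{3} + \frac{1}{3} \left(-5\right)\right) \left(5 + \left(3 - 3\right)\right) = 2 \cdot 3481 - - 2 \left(- \frac{7}{3} - \frac{5}{3}\right) \left(5 + 0\right) = 6962 - \left(-2\right) \left(-4\right) 5 = 6962 - 40 = 6922$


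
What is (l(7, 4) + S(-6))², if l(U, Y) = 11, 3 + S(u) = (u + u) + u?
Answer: 100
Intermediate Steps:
S(u) = -3 + 3*u (S(u) = -3 + ((u + u) + u) = -3 + (2*u + u) = -3 + 3*u)
(l(7, 4) + S(-6))² = (11 + (-3 + 3*(-6)))² = (11 + (-3 - 18))² = (11 - 21)² = (-10)² = 100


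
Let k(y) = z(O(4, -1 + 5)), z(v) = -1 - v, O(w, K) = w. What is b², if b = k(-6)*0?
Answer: 0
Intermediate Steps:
k(y) = -5 (k(y) = -1 - 1*4 = -1 - 4 = -5)
b = 0 (b = -5*0 = 0)
b² = 0² = 0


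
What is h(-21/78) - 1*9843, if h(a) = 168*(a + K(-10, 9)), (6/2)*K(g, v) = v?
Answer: -121995/13 ≈ -9384.2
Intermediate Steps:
K(g, v) = v/3
h(a) = 504 + 168*a (h(a) = 168*(a + (⅓)*9) = 168*(a + 3) = 168*(3 + a) = 504 + 168*a)
h(-21/78) - 1*9843 = (504 + 168*(-21/78)) - 1*9843 = (504 + 168*(-21*1/78)) - 9843 = (504 + 168*(-7/26)) - 9843 = (504 - 588/13) - 9843 = 5964/13 - 9843 = -121995/13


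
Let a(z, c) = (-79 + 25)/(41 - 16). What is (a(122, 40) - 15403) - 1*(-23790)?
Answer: 209621/25 ≈ 8384.8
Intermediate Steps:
a(z, c) = -54/25
(a(122, 40) - 15403) - 1*(-23790) = (-54/25 - 15403) - 1*(-23790) = -385129/25 + 23790 = 209621/25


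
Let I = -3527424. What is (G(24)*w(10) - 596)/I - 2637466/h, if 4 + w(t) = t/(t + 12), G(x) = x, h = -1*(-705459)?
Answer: -8527732020383/2281081923648 ≈ -3.7385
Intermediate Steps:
h = 705459
w(t) = -4 + t/(12 + t) (w(t) = -4 + t/(t + 12) = -4 + t/(12 + t))
(G(24)*w(10) - 596)/I - 2637466/h = (24*(3*(-16 - 1*10)/(12 + 10)) - 596)/(-3527424) - 2637466/705459 = (24*(3*(-16 - 10)/22) - 596)*(-1/3527424) - 2637466*1/705459 = (24*(3*(1/22)*(-26)) - 596)*(-1/3527424) - 2637466/705459 = (24*(-39/11) - 596)*(-1/3527424) - 2637466/705459 = (-936/11 - 596)*(-1/3527424) - 2637466/705459 = -7492/11*(-1/3527424) - 2637466/705459 = 1873/9700416 - 2637466/705459 = -8527732020383/2281081923648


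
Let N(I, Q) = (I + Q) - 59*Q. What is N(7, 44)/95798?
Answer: -2545/95798 ≈ -0.026566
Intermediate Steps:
N(I, Q) = I - 58*Q
N(7, 44)/95798 = (7 - 58*44)/95798 = (7 - 2552)*(1/95798) = -2545*1/95798 = -2545/95798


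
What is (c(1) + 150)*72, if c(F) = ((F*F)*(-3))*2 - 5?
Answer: 10008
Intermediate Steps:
c(F) = -5 - 6*F**2 (c(F) = (F**2*(-3))*2 - 5 = -3*F**2*2 - 5 = -6*F**2 - 5 = -5 - 6*F**2)
(c(1) + 150)*72 = ((-5 - 6*1**2) + 150)*72 = ((-5 - 6*1) + 150)*72 = ((-5 - 6) + 150)*72 = (-11 + 150)*72 = 139*72 = 10008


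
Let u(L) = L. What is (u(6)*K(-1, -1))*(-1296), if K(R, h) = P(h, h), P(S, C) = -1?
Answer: 7776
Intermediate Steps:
K(R, h) = -1
(u(6)*K(-1, -1))*(-1296) = (6*(-1))*(-1296) = -6*(-1296) = 7776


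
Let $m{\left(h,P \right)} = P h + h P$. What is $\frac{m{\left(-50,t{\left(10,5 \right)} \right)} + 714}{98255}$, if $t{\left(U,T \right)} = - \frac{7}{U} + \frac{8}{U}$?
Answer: $\frac{704}{98255} \approx 0.007165$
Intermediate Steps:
$t{\left(U,T \right)} = \frac{1}{U}$
$m{\left(h,P \right)} = 2 P h$ ($m{\left(h,P \right)} = P h + P h = 2 P h$)
$\frac{m{\left(-50,t{\left(10,5 \right)} \right)} + 714}{98255} = \frac{2 \cdot \frac{1}{10} \left(-50\right) + 714}{98255} = \left(2 \cdot \frac{1}{10} \left(-50\right) + 714\right) \frac{1}{98255} = \left(-10 + 714\right) \frac{1}{98255} = 704 \cdot \frac{1}{98255} = \frac{704}{98255}$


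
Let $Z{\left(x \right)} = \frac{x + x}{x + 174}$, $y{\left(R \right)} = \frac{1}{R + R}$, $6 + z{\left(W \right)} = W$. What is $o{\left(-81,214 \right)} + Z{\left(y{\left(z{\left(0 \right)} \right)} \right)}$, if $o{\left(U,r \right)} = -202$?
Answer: $- \frac{421576}{2087} \approx -202.0$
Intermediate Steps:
$z{\left(W \right)} = -6 + W$
$y{\left(R \right)} = \frac{1}{2 R}$
$Z{\left(x \right)} = \frac{2 x}{174 + x}$
$o{\left(-81,214 \right)} + Z{\left(y{\left(z{\left(0 \right)} \right)} \right)} = -202 + \frac{2 \frac{1}{2 \left(-6 + 0\right)}}{174 + \frac{1}{2 \left(-6 + 0\right)}} = -202 + \frac{2 \frac{1}{2 \left(-6\right)}}{174 + \frac{1}{2 \left(-6\right)}} = -202 + \frac{2 \cdot \frac{1}{2} \left(- \frac{1}{6}\right)}{174 + \frac{1}{2} \left(- \frac{1}{6}\right)} = -202 + 2 \left(- \frac{1}{12}\right) \frac{1}{174 - \frac{1}{12}} = -202 + 2 \left(- \frac{1}{12}\right) \frac{1}{\frac{2087}{12}} = -202 + 2 \left(- \frac{1}{12}\right) \frac{12}{2087} = -202 - \frac{2}{2087} = - \frac{421576}{2087}$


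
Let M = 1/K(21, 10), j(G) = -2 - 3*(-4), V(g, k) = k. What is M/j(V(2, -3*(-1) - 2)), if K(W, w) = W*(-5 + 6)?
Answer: 1/210 ≈ 0.0047619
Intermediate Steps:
j(G) = 10 (j(G) = -2 + 12 = 10)
K(W, w) = W (K(W, w) = W*1 = W)
M = 1/21 ≈ 0.047619
M/j(V(2, -3*(-1) - 2)) = (1/21)/10 = (1/21)*(⅒) = 1/210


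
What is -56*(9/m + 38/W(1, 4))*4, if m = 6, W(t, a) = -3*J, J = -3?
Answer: -11536/9 ≈ -1281.8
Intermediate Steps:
W(t, a) = 9 (W(t, a) = -3*(-3) = 9)
-56*(9/m + 38/W(1, 4))*4 = -56*(9/6 + 38/9)*4 = -56*(9*(⅙) + 38*(⅑))*4 = -56*(3/2 + 38/9)*4 = -56*103/18*4 = -2884/9*4 = -11536/9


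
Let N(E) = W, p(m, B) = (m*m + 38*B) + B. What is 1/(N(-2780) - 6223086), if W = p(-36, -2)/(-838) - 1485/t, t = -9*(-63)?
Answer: -8799/54756969548 ≈ -1.6069e-7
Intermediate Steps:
p(m, B) = m**2 + 39*B (p(m, B) = (m**2 + 38*B) + B = m**2 + 39*B)
t = 567
W = -35834/8799 (W = ((-36)**2 + 39*(-2))/(-838) - 1485/567 = (1296 - 78)*(-1/838) - 1485*1/567 = 1218*(-1/838) - 55/21 = -609/419 - 55/21 = -35834/8799 ≈ -4.0725)
N(E) = -35834/8799
1/(N(-2780) - 6223086) = 1/(-35834/8799 - 6223086) = 1/(-54756969548/8799) = -8799/54756969548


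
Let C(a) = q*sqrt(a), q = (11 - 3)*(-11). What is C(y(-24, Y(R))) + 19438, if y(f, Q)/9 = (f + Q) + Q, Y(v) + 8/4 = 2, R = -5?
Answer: 19438 - 528*I*sqrt(6) ≈ 19438.0 - 1293.3*I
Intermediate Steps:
q = -88 (q = 8*(-11) = -88)
Y(v) = 0 (Y(v) = -2 + 2 = 0)
y(f, Q) = 9*f + 18*Q (y(f, Q) = 9*((f + Q) + Q) = 9*((Q + f) + Q) = 9*(f + 2*Q) = 9*f + 18*Q)
C(a) = -88*sqrt(a)
C(y(-24, Y(R))) + 19438 = -88*sqrt(9*(-24) + 18*0) + 19438 = -88*sqrt(-216 + 0) + 19438 = -528*I*sqrt(6) + 19438 = 19438 - 528*I*sqrt(6)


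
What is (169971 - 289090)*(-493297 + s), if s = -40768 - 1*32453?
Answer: 67483057642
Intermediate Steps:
s = -73221 (s = -40768 - 32453 = -73221)
(169971 - 289090)*(-493297 + s) = (169971 - 289090)*(-493297 - 73221) = -119119*(-566518) = 67483057642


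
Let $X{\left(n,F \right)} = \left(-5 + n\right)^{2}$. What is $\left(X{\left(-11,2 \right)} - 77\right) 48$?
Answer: $8592$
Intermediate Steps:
$\left(X{\left(-11,2 \right)} - 77\right) 48 = \left(\left(-5 - 11\right)^{2} - 77\right) 48 = \left(\left(-16\right)^{2} - 77\right) 48 = \left(256 - 77\right) 48 = 179 \cdot 48 = 8592$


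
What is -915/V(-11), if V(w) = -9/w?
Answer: -3355/3 ≈ -1118.3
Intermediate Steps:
-915/V(-11) = -915/((-9/(-11))) = -915/((-9*(-1/11))) = -915/9/11 = -915*11/9 = -3355/3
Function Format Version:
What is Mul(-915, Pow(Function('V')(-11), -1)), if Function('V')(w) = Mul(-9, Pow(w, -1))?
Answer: Rational(-3355, 3) ≈ -1118.3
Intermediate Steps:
Mul(-915, Pow(Function('V')(-11), -1)) = Mul(-915, Pow(Mul(-9, Pow(-11, -1)), -1)) = Mul(-915, Pow(Mul(-9, Rational(-1, 11)), -1)) = Mul(-915, Pow(Rational(9, 11), -1)) = Mul(-915, Rational(11, 9)) = Rational(-3355, 3)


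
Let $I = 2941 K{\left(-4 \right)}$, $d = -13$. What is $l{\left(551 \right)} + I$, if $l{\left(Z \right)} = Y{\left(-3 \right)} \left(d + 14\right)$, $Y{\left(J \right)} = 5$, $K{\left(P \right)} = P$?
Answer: $-11759$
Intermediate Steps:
$l{\left(Z \right)} = 5$ ($l{\left(Z \right)} = 5 \left(-13 + 14\right) = 5 \cdot 1 = 5$)
$I = -11764$ ($I = 2941 \left(-4\right) = -11764$)
$l{\left(551 \right)} + I = 5 - 11764 = -11759$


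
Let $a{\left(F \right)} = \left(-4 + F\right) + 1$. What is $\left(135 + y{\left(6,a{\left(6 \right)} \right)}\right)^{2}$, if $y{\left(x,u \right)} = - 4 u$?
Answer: $15129$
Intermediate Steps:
$a{\left(F \right)} = -3 + F$
$\left(135 + y{\left(6,a{\left(6 \right)} \right)}\right)^{2} = \left(135 - 4 \left(-3 + 6\right)\right)^{2} = \left(135 - 12\right)^{2} = 123^{2} = 15129$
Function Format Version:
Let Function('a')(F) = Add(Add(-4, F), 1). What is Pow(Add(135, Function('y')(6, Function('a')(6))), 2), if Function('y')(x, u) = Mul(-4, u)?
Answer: 15129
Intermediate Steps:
Function('a')(F) = Add(-3, F)
Pow(Add(135, Function('y')(6, Function('a')(6))), 2) = Pow(Add(135, Mul(-4, Add(-3, 6))), 2) = Pow(Add(135, Mul(-4, 3)), 2) = Pow(Add(135, -12), 2) = Pow(123, 2) = 15129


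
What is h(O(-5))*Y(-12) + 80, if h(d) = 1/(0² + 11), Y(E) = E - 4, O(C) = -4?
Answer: 864/11 ≈ 78.545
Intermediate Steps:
Y(E) = -4 + E
h(d) = 1/11 (h(d) = 1/(0 + 11) = 1/11)
h(O(-5))*Y(-12) + 80 = (-4 - 12)/11 + 80 = (1/11)*(-16) + 80 = -16/11 + 80 = 864/11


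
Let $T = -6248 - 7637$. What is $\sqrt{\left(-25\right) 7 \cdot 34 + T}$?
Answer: $i \sqrt{19835} \approx 140.84 i$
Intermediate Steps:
$T = -13885$ ($T = -6248 - 7637 = -13885$)
$\sqrt{\left(-25\right) 7 \cdot 34 + T} = \sqrt{\left(-25\right) 7 \cdot 34 - 13885} = \sqrt{\left(-175\right) 34 - 13885} = \sqrt{-5950 - 13885} = \sqrt{-19835} = i \sqrt{19835}$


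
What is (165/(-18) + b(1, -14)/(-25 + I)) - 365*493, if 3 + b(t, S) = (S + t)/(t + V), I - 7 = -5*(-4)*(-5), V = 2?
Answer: -63703753/354 ≈ -1.7995e+5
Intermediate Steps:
I = -93 (I = 7 - 5*(-4)*(-5) = 7 + 20*(-5) = 7 - 100 = -93)
b(t, S) = -3 + (S + t)/(2 + t) (b(t, S) = -3 + (S + t)/(t + 2) = -3 + (S + t)/(2 + t))
(165/(-18) + b(1, -14)/(-25 + I)) - 365*493 = (165/(-18) + ((-6 - 14 - 2*1)/(2 + 1))/(-25 - 93)) - 365*493 = (165*(-1/18) + ((-6 - 14 - 2)/3)/(-118)) - 179945 = (-55/6 + ((⅓)*(-22))*(-1/118)) - 179945 = (-55/6 - 22/3*(-1/118)) - 179945 = (-55/6 + 11/177) - 179945 = -3223/354 - 179945 = -63703753/354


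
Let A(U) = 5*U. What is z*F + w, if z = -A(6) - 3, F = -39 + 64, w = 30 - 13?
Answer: -808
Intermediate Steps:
w = 17
F = 25
z = -33 (z = -5*6 - 3 = -1*30 - 3 = -30 - 3 = -33)
z*F + w = -33*25 + 17 = -825 + 17 = -808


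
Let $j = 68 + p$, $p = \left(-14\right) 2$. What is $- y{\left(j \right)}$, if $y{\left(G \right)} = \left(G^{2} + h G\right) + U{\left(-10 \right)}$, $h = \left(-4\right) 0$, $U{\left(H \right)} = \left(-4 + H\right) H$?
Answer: $-1740$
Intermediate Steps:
$U{\left(H \right)} = H \left(-4 + H\right)$
$p = -28$
$h = 0$
$j = 40$ ($j = 68 - 28 = 40$)
$y{\left(G \right)} = 140 + G^{2}$ ($y{\left(G \right)} = \left(G^{2} + 0 G\right) - 10 \left(-4 - 10\right) = \left(G^{2} + 0\right) - -140 = G^{2} + 140 = 140 + G^{2}$)
$- y{\left(j \right)} = - (140 + 40^{2}) = - (140 + 1600) = \left(-1\right) 1740 = -1740$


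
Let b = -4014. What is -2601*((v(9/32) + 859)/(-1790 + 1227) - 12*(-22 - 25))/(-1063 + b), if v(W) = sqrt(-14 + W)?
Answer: 823666473/2858351 - 2601*I*sqrt(878)/22866808 ≈ 288.16 - 0.0033704*I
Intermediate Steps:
-2601*((v(9/32) + 859)/(-1790 + 1227) - 12*(-22 - 25))/(-1063 + b) = -2601*((sqrt(-14 + 9/32) + 859)/(-1790 + 1227) - 12*(-22 - 25))/(-1063 - 4014) = -(-823666473/2858351 + 2601*sqrt(-14 + 9*(1/32))/2858351) = -(-823666473/2858351 + 2601*sqrt(-14 + 9/32)/2858351) = -(-823666473/2858351 + 2601*I*sqrt(878)/22866808) = -2601*(-316673/2858351 + I*sqrt(878)/22866808) = 823666473/2858351 - 2601*I*sqrt(878)/22866808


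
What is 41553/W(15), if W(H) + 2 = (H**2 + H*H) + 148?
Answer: 41553/596 ≈ 69.720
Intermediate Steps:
W(H) = 146 + 2*H**2 (W(H) = -2 + ((H**2 + H*H) + 148) = -2 + ((H**2 + H**2) + 148) = -2 + (2*H**2 + 148) = -2 + (148 + 2*H**2) = 146 + 2*H**2)
41553/W(15) = 41553/(146 + 2*15**2) = 41553/(146 + 2*225) = 41553/(146 + 450) = 41553/596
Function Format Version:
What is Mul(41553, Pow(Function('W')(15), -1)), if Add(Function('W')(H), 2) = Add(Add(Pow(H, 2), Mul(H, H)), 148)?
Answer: Rational(41553, 596) ≈ 69.720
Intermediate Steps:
Function('W')(H) = Add(146, Mul(2, Pow(H, 2))) (Function('W')(H) = Add(-2, Add(Add(Pow(H, 2), Mul(H, H)), 148)) = Add(-2, Add(Add(Pow(H, 2), Pow(H, 2)), 148)) = Add(-2, Add(Mul(2, Pow(H, 2)), 148)) = Add(-2, Add(148, Mul(2, Pow(H, 2)))) = Add(146, Mul(2, Pow(H, 2))))
Mul(41553, Pow(Function('W')(15), -1)) = Mul(41553, Pow(Add(146, Mul(2, Pow(15, 2))), -1)) = Mul(41553, Pow(Add(146, Mul(2, 225)), -1)) = Mul(41553, Pow(Add(146, 450), -1)) = Mul(41553, Pow(596, -1)) = Mul(41553, Rational(1, 596)) = Rational(41553, 596)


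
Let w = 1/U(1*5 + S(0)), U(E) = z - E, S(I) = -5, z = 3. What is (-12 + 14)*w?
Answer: ⅔ ≈ 0.66667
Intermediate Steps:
U(E) = 3 - E
w = ⅓ (w = 1/(3 - (1*5 - 5)) = 1/(3 - (5 - 5)) = 1/(3 - 1*0) = 1/(3 + 0) = 1/3 = ⅓ ≈ 0.33333)
(-12 + 14)*w = (-12 + 14)*(⅓) = 2*(⅓) = ⅔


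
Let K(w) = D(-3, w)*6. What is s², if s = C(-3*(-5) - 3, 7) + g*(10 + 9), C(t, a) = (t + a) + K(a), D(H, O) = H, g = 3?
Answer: 3364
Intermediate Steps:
K(w) = -18 (K(w) = -3*6 = -18)
C(t, a) = -18 + a + t (C(t, a) = (t + a) - 18 = (a + t) - 18 = -18 + a + t)
s = 58 (s = (-18 + 7 + (-3*(-5) - 3)) + 3*(10 + 9) = (-18 + 7 + (15 - 3)) + 3*19 = (-18 + 7 + 12) + 57 = 1 + 57 = 58)
s² = 58² = 3364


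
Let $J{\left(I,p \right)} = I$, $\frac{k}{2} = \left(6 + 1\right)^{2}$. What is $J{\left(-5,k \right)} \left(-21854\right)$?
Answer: $109270$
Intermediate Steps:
$k = 98$ ($k = 2 \left(6 + 1\right)^{2} = 2 \cdot 7^{2} = 2 \cdot 49 = 98$)
$J{\left(-5,k \right)} \left(-21854\right) = \left(-5\right) \left(-21854\right) = 109270$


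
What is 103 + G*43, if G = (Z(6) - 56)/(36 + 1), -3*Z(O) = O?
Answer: 1317/37 ≈ 35.595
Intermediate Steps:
Z(O) = -O/3
G = -58/37 (G = (-1/3*6 - 56)/(36 + 1) = (-2 - 56)/37 = -58*1/37 = -58/37 ≈ -1.5676)
103 + G*43 = 103 - 58/37*43 = 103 - 2494/37 = 1317/37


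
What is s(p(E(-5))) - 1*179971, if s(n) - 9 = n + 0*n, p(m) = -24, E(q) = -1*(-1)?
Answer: -179986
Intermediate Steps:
E(q) = 1
s(n) = 9 + n (s(n) = 9 + (n + 0*n) = 9 + (n + 0) = 9 + n)
s(p(E(-5))) - 1*179971 = (9 - 24) - 1*179971 = -15 - 179971 = -179986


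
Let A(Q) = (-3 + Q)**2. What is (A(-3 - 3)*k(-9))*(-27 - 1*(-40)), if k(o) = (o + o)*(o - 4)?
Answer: 246402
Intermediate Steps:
k(o) = 2*o*(-4 + o) (k(o) = (2*o)*(-4 + o) = 2*o*(-4 + o))
(A(-3 - 3)*k(-9))*(-27 - 1*(-40)) = ((-3 + (-3 - 3))**2*(2*(-9)*(-4 - 9)))*(-27 - 1*(-40)) = ((-3 - 6)**2*(2*(-9)*(-13)))*(-27 + 40) = ((-9)**2*234)*13 = (81*234)*13 = 18954*13 = 246402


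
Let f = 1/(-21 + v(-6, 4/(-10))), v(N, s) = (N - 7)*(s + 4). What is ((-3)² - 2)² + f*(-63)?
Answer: 5642/113 ≈ 49.929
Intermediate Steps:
v(N, s) = (-7 + N)*(4 + s)
f = -5/339 (f = 1/(-21 + (-28 - 28/(-10) + 4*(-6) - 24/(-10))) = 1/(-21 + (-28 - 28*(-1)/10 - 24 - 24*(-1)/10)) = 1/(-21 + (-28 - 7*(-⅖) - 24 - 6*(-⅖))) = 1/(-21 + (-28 + 14/5 - 24 + 12/5)) = 1/(-21 - 234/5) = 1/(-339/5) = -5/339 ≈ -0.014749)
((-3)² - 2)² + f*(-63) = ((-3)² - 2)² - 5/339*(-63) = (9 - 2)² + 105/113 = 7² + 105/113 = 49 + 105/113 = 5642/113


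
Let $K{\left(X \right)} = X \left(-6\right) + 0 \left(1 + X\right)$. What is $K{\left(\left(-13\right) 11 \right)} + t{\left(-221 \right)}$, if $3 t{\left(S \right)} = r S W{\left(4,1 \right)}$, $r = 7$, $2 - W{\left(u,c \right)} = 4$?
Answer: $\frac{5668}{3} \approx 1889.3$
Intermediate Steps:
$W{\left(u,c \right)} = -2$ ($W{\left(u,c \right)} = 2 - 4 = -2$)
$t{\left(S \right)} = - \frac{14 S}{3}$ ($t{\left(S \right)} = \frac{7 S \left(-2\right)}{3} = \frac{\left(-14\right) S}{3} = - \frac{14 S}{3}$)
$K{\left(X \right)} = - 6 X$ ($K{\left(X \right)} = - 6 X + 0 = - 6 X$)
$K{\left(\left(-13\right) 11 \right)} + t{\left(-221 \right)} = - 6 \left(\left(-13\right) 11\right) - - \frac{3094}{3} = \left(-6\right) \left(-143\right) + \frac{3094}{3} = 858 + \frac{3094}{3} = \frac{5668}{3}$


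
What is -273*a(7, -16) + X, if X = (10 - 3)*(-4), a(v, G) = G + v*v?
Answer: -9037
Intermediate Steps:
a(v, G) = G + v²
X = -28 (X = 7*(-4) = -28)
-273*a(7, -16) + X = -273*(-16 + 7²) - 28 = -273*(-16 + 49) - 28 = -273*33 - 28 = -9009 - 28 = -9037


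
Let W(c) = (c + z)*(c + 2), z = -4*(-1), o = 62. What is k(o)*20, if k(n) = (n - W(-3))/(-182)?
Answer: -90/13 ≈ -6.9231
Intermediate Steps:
z = 4
W(c) = (2 + c)*(4 + c) (W(c) = (c + 4)*(c + 2) = (4 + c)*(2 + c) = (2 + c)*(4 + c))
k(n) = -1/182 - n/182 (k(n) = (n - (8 + (-3)² + 6*(-3)))/(-182) = (n - (8 + 9 - 18))*(-1/182) = (n - 1*(-1))*(-1/182) = (n + 1)*(-1/182) = (1 + n)*(-1/182) = -1/182 - n/182)
k(o)*20 = (-1/182 - 1/182*62)*20 = (-1/182 - 31/91)*20 = -9/26*20 = -90/13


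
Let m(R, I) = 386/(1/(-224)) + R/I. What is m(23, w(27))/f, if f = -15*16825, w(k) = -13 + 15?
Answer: 11527/33650 ≈ 0.34256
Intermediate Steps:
w(k) = 2
f = -252375
m(R, I) = -86464 + R/I (m(R, I) = 386/(-1/224) + R/I = 386*(-224) + R/I = -86464 + R/I)
m(23, w(27))/f = (-86464 + 23/2)/(-252375) = (-86464 + 23*(½))*(-1/252375) = (-86464 + 23/2)*(-1/252375) = -172905/2*(-1/252375) = 11527/33650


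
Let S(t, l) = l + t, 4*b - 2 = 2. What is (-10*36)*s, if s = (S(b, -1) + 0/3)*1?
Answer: 0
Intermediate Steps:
b = 1 (b = ½ + (¼)*2 = ½ + ½ = 1)
s = 0 (s = ((-1 + 1) + 0/3)*1 = (0 + 0*(⅓))*1 = (0 + 0)*1 = 0*1 = 0)
(-10*36)*s = -10*36*0 = -360*0 = 0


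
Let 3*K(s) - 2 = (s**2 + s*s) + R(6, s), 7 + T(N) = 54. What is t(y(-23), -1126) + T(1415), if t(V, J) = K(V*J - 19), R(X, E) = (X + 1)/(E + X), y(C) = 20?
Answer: 3270546442514/9657 ≈ 3.3867e+8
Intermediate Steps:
T(N) = 47 (T(N) = -7 + 54 = 47)
R(X, E) = (1 + X)/(E + X)
K(s) = 2/3 + 2*s**2/3 + 7/(3*(6 + s)) (K(s) = 2/3 + ((s**2 + s*s) + (1 + 6)/(s + 6))/3 = 2/3 + ((s**2 + s**2) + 7/(6 + s))/3 = 2/3 + (2*s**2 + 7/(6 + s))/3 = 2/3 + (2*s**2/3 + 7/(3*(6 + s))) = 2/3 + 2*s**2/3 + 7/(3*(6 + s)))
t(V, J) = (7 + 2*(1 + (-19 + J*V)**2)*(-13 + J*V))/(3*(-13 + J*V)) (t(V, J) = (7 + 2*(1 + (V*J - 19)**2)*(6 + (V*J - 19)))/(3*(6 + (V*J - 19))) = (7 + 2*(1 + (J*V - 19)**2)*(6 + (J*V - 19)))/(3*(6 + (J*V - 19))) = (7 + 2*(1 + (-19 + J*V)**2)*(6 + (-19 + J*V)))/(3*(6 + (-19 + J*V))) = (7 + 2*(1 + (-19 + J*V)**2)*(-13 + J*V))/(3*(-13 + J*V)))
t(y(-23), -1126) + T(1415) = (7 + 2*(1 + (-19 - 1126*20)**2)*(-13 - 1126*20))/(3*(-13 - 1126*20)) + 47 = (7 + 2*(1 + (-19 - 22520)**2)*(-13 - 22520))/(3*(-13 - 22520)) + 47 = (1/3)*(7 + 2*(1 + (-22539)**2)*(-22533))/(-22533) + 47 = (1/3)*(-1/22533)*(7 + 2*(1 + 508006521)*(-22533)) + 47 = (1/3)*(-1/22533)*(7 + 2*508006522*(-22533)) + 47 = (1/3)*(-1/22533)*(7 - 22893821920452) + 47 = (1/3)*(-1/22533)*(-22893821920445) + 47 = 3270545988635/9657 + 47 = 3270546442514/9657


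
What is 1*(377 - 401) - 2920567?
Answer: -2920591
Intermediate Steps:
1*(377 - 401) - 2920567 = 1*(-24) - 2920567 = -24 - 2920567 = -2920591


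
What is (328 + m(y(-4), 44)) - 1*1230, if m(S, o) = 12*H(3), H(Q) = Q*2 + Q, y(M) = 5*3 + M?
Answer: -794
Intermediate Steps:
y(M) = 15 + M
H(Q) = 3*Q (H(Q) = 2*Q + Q = 3*Q)
m(S, o) = 108 (m(S, o) = 12*(3*3) = 12*9 = 108)
(328 + m(y(-4), 44)) - 1*1230 = (328 + 108) - 1*1230 = 436 - 1230 = -794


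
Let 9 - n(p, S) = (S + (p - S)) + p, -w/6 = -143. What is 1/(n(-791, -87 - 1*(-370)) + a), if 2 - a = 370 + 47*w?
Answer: -1/39103 ≈ -2.5573e-5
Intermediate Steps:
w = 858 (w = -6*(-143) = 858)
n(p, S) = 9 - 2*p (n(p, S) = 9 - ((S + (p - S)) + p) = 9 - (p + p) = 9 - 2*p)
a = -40694 (a = 2 - (370 + 47*858) = 2 - (370 + 40326) = 2 - 1*40696 = 2 - 40696 = -40694)
1/(n(-791, -87 - 1*(-370)) + a) = 1/((9 - 2*(-791)) - 40694) = 1/((9 + 1582) - 40694) = 1/(1591 - 40694) = 1/(-39103) = -1/39103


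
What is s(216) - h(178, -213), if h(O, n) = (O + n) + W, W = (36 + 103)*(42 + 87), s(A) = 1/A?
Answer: -3865535/216 ≈ -17896.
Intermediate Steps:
W = 17931 (W = 139*129 = 17931)
h(O, n) = 17931 + O + n (h(O, n) = (O + n) + 17931 = 17931 + O + n)
s(216) - h(178, -213) = 1/216 - (17931 + 178 - 213) = 1/216 - 1*17896 = 1/216 - 17896 = -3865535/216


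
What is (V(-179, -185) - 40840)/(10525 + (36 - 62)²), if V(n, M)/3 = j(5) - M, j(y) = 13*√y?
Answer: -40285/11201 + 39*√5/11201 ≈ -3.5888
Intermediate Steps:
V(n, M) = -3*M + 39*√5 (V(n, M) = 3*(13*√5 - M) = 3*(-M + 13*√5) = -3*M + 39*√5)
(V(-179, -185) - 40840)/(10525 + (36 - 62)²) = ((-3*(-185) + 39*√5) - 40840)/(10525 + (36 - 62)²) = ((555 + 39*√5) - 40840)/(10525 + (-26)²) = (-40285 + 39*√5)/(10525 + 676) = (-40285 + 39*√5)/11201 = (-40285 + 39*√5)*(1/11201) = -40285/11201 + 39*√5/11201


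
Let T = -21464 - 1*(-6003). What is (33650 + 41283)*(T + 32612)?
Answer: 1285175883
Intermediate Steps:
T = -15461 (T = -21464 + 6003 = -15461)
(33650 + 41283)*(T + 32612) = (33650 + 41283)*(-15461 + 32612) = 74933*17151 = 1285175883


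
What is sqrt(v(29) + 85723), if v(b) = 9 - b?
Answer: sqrt(85703) ≈ 292.75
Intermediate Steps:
sqrt(v(29) + 85723) = sqrt((9 - 1*29) + 85723) = sqrt((9 - 29) + 85723) = sqrt(-20 + 85723) = sqrt(85703)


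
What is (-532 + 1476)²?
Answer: 891136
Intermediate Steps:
(-532 + 1476)² = 944² = 891136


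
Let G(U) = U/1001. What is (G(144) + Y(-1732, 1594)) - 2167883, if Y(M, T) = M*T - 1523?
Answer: -4935144070/1001 ≈ -4.9302e+6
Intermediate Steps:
Y(M, T) = -1523 + M*T
G(U) = U/1001 (G(U) = U*(1/1001) = U/1001)
(G(144) + Y(-1732, 1594)) - 2167883 = ((1/1001)*144 + (-1523 - 1732*1594)) - 2167883 = (144/1001 + (-1523 - 2760808)) - 2167883 = (144/1001 - 2762331) - 2167883 = -2765093187/1001 - 2167883 = -4935144070/1001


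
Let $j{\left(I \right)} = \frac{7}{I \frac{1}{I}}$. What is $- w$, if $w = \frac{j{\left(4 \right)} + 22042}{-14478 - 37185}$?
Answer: $\frac{1297}{3039} \approx 0.42678$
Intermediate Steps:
$j{\left(I \right)} = 7$ ($j{\left(I \right)} = \frac{7}{1} = 7 \cdot 1 = 7$)
$w = - \frac{1297}{3039}$ ($w = \frac{7 + 22042}{-14478 - 37185} = \frac{22049}{-51663} = 22049 \left(- \frac{1}{51663}\right) = - \frac{1297}{3039} \approx -0.42678$)
$- w = \left(-1\right) \left(- \frac{1297}{3039}\right) = \frac{1297}{3039}$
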